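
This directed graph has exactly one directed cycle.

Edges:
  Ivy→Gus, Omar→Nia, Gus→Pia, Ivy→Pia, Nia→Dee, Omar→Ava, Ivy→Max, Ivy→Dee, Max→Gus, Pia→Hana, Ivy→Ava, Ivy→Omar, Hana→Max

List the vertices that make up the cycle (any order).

Gus, Max, Pia, Hana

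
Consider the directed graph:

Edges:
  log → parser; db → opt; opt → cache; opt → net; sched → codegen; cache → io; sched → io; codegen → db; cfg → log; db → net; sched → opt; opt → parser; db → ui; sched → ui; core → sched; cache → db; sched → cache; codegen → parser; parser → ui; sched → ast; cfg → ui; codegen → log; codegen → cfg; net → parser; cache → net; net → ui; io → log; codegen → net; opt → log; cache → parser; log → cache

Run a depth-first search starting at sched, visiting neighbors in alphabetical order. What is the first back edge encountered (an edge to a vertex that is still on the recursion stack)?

opt→cache

DFS from sched (visiting neighbors in alphabetical order); mark gray on enter, black on exit:
sched gray
  ast gray
  ast black
  cache gray
    db gray
      net gray
        parser gray
          ui gray
          ui black
        parser black
        net→ui: ui black — skip
      net black
      opt gray
        opt→cache: cache is gray → back edge
First back edge: opt → cache.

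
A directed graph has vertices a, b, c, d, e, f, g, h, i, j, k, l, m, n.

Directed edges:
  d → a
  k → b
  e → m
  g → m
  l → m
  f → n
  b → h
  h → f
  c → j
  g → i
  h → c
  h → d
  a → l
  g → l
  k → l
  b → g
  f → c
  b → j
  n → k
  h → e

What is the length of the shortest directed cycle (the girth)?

5

For each vertex v, BFS finds the shortest path from v back to v.
The shortest such closed walk is h → f → n → k → b → h, length 5.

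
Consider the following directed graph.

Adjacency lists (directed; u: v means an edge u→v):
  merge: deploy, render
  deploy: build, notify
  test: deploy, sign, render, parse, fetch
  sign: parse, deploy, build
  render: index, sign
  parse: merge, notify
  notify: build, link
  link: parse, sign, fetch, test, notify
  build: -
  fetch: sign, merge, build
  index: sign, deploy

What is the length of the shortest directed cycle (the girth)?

2

For each vertex v, BFS finds the shortest path from v back to v.
The shortest such closed walk is link → notify → link, length 2.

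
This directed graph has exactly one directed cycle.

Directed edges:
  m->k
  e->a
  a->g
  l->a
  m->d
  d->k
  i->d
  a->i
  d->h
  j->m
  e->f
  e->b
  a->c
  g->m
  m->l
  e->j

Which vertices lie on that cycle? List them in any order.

a, g, l, m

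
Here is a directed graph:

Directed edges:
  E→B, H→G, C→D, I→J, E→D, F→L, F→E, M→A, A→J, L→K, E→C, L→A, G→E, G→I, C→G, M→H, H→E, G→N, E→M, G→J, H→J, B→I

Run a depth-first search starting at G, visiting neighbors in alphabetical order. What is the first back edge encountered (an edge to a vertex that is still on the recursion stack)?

DFS from G (visiting neighbors in alphabetical order); mark gray on enter, black on exit:
G gray
  E gray
    B gray
      I gray
        J gray
        J black
      I black
    B black
    C gray
      D gray
      D black
      C→G: G is gray → back edge
First back edge: C → G.

C→G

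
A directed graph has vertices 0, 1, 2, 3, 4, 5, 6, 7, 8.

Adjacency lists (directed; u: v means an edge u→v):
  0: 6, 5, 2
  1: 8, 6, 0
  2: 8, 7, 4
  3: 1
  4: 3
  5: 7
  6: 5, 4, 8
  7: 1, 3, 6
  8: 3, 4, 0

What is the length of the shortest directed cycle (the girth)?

For each vertex v, BFS finds the shortest path from v back to v.
The shortest such closed walk is 7 → 6 → 5 → 7, length 3.

3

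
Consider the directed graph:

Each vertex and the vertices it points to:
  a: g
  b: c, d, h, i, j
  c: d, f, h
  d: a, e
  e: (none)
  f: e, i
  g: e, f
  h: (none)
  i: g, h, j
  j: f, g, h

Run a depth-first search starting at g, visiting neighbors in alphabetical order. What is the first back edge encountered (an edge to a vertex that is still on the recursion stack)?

i→g

DFS from g (visiting neighbors in alphabetical order); mark gray on enter, black on exit:
g gray
  e gray
  e black
  f gray
    f→e: e black — skip
    i gray
      i→g: g is gray → back edge
First back edge: i → g.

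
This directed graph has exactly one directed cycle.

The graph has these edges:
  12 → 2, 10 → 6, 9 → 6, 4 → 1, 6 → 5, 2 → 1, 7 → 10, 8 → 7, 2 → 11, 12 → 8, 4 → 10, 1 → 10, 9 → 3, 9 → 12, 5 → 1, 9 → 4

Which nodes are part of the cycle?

1, 5, 6, 10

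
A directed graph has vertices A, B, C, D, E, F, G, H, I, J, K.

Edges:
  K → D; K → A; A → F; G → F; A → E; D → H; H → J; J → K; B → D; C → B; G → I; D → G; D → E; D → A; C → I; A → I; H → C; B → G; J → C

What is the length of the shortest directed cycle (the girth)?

For each vertex v, BFS finds the shortest path from v back to v.
The shortest such closed walk is J → K → D → H → J, length 4.

4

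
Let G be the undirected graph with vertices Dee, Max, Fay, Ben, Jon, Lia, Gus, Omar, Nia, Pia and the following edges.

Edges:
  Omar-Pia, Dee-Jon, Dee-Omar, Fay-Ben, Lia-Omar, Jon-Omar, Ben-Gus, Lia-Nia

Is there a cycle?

Yes

DFS, tracking each vertex's parent; an edge to a visited non-parent vertex closes a cycle.
Start from Fay:
visit Fay (parent –)
  visit Ben (parent Fay)
    visit Gus (parent Ben)
      Gus–Ben: parent, skip
    Ben–Fay: parent, skip
visit Dee (parent –)
  visit Jon (parent Dee)
    Jon–Dee: parent, skip
    visit Omar (parent Jon)
      Omar–Dee: Dee visited and ≠ parent → cycle
Cycle: Dee – Jon – Omar – Dee.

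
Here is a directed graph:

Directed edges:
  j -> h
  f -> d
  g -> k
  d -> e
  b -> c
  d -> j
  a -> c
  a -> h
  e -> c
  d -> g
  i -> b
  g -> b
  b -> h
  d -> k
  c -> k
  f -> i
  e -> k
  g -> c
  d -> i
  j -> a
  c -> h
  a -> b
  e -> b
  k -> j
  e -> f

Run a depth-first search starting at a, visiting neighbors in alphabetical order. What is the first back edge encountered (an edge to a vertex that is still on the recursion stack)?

j->a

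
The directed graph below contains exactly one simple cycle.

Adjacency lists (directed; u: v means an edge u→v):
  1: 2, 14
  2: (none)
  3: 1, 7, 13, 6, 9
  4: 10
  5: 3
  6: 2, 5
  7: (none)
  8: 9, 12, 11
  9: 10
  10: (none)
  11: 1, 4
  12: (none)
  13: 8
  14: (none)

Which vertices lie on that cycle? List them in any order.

3, 5, 6

DFS with gray/black marking from 3:
3 gray
  1 gray
    2 gray
    2 black
    14 gray
    14 black
  1 black
  7 gray
  7 black
  13 gray
    8 gray
      9 gray
        10 gray
        10 black
      9 black
      12 gray
      12 black
      11 gray
        11→1: 1 black — skip
        4 gray
          4→10: 10 black — skip
        4 black
      11 black
    8 black
  13 black
  6 gray
    6→2: 2 black — skip
    5 gray
      5→3: 3 is gray → back edge
Back edge closes the cycle 3 → 6 → 5 → 3; its vertices are {3, 5, 6}.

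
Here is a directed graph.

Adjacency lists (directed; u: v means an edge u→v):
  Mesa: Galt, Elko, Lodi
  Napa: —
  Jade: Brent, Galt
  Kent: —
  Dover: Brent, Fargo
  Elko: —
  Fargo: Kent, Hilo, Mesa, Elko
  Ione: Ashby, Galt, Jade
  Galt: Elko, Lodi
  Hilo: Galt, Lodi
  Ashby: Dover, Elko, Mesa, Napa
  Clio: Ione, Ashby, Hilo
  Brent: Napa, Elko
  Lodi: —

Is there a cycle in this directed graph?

No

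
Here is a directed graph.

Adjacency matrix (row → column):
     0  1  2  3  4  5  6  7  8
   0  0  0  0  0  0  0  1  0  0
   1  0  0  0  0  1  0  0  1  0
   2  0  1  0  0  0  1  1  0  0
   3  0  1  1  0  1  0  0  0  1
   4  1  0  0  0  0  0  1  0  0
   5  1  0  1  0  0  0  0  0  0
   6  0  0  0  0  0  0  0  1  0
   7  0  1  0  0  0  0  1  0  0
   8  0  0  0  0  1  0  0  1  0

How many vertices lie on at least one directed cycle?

7

A vertex is on a directed cycle iff it belongs to a strongly connected component of size ≥ 2 (or has a self-loop).
The vertices on cycles are {0, 1, 2, 4, 5, 6, 7} — 7 in total.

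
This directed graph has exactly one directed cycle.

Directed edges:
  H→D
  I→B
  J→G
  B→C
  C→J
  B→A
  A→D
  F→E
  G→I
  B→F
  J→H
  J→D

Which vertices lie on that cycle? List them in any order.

B, C, G, I, J

DFS with gray/black marking from J:
J gray
  H gray
    D gray
    D black
  H black
  G gray
    I gray
      B gray
        F gray
          E gray
          E black
        F black
        A gray
          A→D: D black — skip
        A black
        C gray
          C→J: J is gray → back edge
Back edge closes the cycle J → G → I → B → C → J; its vertices are {B, C, G, I, J}.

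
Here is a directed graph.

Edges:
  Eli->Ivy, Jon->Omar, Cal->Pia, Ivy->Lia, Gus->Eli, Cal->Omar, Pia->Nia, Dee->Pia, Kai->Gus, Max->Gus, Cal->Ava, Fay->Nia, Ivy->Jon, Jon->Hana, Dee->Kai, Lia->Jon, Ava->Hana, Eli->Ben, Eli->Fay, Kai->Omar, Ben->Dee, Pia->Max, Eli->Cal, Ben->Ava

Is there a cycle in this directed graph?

DFS with white/gray/black marking, starting from Cal:
Cal gray
  Pia gray
    Nia gray
    Nia black
    Max gray
      Gus gray
        Eli gray
          Ben gray
            Ava gray
              Hana gray
              Hana black
            Ava black
            Dee gray
              Kai gray
                Kai→Gus: Gus is gray → back edge
Back edge found, so a cycle exists: Gus → Eli → Ben → Dee → Kai → Gus.

Yes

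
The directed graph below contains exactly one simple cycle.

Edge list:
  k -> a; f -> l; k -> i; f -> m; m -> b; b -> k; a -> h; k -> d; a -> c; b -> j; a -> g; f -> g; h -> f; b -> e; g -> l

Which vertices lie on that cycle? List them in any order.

DFS with gray/black marking from b:
b gray
  e gray
  e black
  k gray
    a gray
      g gray
        l gray
        l black
      g black
      c gray
      c black
      h gray
        f gray
          m gray
            m→b: b is gray → back edge
Back edge closes the cycle b → k → a → h → f → m → b; its vertices are {a, b, f, h, k, m}.

a, b, f, h, k, m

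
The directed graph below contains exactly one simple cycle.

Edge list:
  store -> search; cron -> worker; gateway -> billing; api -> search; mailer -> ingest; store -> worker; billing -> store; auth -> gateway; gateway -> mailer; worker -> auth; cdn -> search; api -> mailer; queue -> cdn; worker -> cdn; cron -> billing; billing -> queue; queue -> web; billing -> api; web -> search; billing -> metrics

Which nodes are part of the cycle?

auth, store, worker, billing, gateway

DFS with gray/black marking from billing:
billing gray
  api gray
    search gray
    search black
    mailer gray
      ingest gray
      ingest black
    mailer black
  api black
  store gray
    store→search: search black — skip
    worker gray
      cdn gray
        cdn→search: search black — skip
      cdn black
      auth gray
        gateway gray
          gateway→mailer: mailer black — skip
          gateway→billing: billing is gray → back edge
Back edge closes the cycle billing → store → worker → auth → gateway → billing; its vertices are {auth, store, worker, billing, gateway}.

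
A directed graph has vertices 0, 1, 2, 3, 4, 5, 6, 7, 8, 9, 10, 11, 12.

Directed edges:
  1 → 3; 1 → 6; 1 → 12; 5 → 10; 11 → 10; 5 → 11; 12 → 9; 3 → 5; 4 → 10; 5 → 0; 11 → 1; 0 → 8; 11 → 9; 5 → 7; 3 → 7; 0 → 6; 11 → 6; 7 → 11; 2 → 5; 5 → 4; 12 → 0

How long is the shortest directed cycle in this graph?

4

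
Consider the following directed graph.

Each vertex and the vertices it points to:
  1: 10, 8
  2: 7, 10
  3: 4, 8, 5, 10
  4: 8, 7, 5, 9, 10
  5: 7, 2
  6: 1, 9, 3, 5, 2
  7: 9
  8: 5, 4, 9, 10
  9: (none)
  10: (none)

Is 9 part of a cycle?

No

9 lies on a cycle iff there is a path from 9 back to itself.
Exploring from 9, it never reaches itself; equivalently, its strongly connected component is a singleton.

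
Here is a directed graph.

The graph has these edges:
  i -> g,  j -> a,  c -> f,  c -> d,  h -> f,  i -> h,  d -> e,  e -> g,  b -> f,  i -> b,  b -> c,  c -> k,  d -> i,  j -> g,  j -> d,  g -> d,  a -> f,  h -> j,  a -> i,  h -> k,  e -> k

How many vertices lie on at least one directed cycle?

9

A vertex is on a directed cycle iff it belongs to a strongly connected component of size ≥ 2 (or has a self-loop).
The vertices on cycles are {a, b, c, d, e, g, h, i, j} — 9 in total.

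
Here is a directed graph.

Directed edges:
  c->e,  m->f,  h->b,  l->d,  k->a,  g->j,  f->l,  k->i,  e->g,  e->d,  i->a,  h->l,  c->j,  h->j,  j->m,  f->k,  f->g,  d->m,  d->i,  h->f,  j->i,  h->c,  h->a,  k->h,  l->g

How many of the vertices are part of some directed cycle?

A vertex is on a directed cycle iff it belongs to a strongly connected component of size ≥ 2 (or has a self-loop).
The vertices on cycles are {c, d, e, f, g, h, j, k, l, m} — 10 in total.

10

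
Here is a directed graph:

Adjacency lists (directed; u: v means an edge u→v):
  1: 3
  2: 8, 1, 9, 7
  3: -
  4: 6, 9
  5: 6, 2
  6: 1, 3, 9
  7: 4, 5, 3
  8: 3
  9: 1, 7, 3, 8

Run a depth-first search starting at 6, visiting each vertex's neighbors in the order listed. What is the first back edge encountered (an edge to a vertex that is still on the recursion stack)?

DFS from 6 (visiting each vertex's neighbors in the order listed); mark gray on enter, black on exit:
6 gray
  1 gray
    3 gray
    3 black
  1 black
  6→3: 3 black — skip
  9 gray
    9→1: 1 black — skip
    7 gray
      4 gray
        4→6: 6 is gray → back edge
First back edge: 4 → 6.

4→6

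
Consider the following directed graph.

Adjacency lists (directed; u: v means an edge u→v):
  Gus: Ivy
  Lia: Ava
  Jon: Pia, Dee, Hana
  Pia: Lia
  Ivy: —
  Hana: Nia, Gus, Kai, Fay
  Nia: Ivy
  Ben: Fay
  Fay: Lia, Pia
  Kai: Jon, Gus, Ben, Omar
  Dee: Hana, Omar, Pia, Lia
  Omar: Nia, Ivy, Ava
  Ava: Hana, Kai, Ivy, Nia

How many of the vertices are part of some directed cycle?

10

A vertex is on a directed cycle iff it belongs to a strongly connected component of size ≥ 2 (or has a self-loop).
The vertices on cycles are {Ava, Ben, Dee, Fay, Jon, Kai, Lia, Pia, Hana, Omar} — 10 in total.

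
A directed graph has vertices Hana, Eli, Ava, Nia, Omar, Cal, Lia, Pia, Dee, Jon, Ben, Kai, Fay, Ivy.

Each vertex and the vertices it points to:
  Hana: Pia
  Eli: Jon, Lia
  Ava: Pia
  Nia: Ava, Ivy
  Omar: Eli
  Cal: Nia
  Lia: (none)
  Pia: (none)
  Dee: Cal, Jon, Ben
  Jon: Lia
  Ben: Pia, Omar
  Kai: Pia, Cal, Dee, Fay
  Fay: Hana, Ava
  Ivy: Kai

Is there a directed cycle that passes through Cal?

Cal is on a cycle iff Cal can reach itself via ≥1 edge.
Cal → Nia → Ivy → Kai → Cal — yes.

Yes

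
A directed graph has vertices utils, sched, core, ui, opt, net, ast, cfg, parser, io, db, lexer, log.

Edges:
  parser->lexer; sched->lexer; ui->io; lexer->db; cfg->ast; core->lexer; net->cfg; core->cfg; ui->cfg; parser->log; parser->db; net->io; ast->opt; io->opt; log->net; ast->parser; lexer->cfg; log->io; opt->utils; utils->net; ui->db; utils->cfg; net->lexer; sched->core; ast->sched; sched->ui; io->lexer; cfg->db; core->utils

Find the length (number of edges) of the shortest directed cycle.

4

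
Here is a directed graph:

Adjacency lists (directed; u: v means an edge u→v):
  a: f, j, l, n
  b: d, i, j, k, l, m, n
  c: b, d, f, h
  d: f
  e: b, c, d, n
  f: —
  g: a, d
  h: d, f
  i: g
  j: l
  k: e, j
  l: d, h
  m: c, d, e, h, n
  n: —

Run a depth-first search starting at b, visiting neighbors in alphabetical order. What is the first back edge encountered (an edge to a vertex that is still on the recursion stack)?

DFS from b (visiting neighbors in alphabetical order); mark gray on enter, black on exit:
b gray
  d gray
    f gray
    f black
  d black
  i gray
    g gray
      a gray
        a→f: f black — skip
        j gray
          l gray
            l→d: d black — skip
            h gray
              h→d: d black — skip
              h→f: f black — skip
            h black
          l black
        j black
        a→l: l black — skip
        n gray
        n black
      a black
      g→d: d black — skip
    g black
  i black
  b→j: j black — skip
  k gray
    e gray
      e→b: b is gray → back edge
First back edge: e → b.

e→b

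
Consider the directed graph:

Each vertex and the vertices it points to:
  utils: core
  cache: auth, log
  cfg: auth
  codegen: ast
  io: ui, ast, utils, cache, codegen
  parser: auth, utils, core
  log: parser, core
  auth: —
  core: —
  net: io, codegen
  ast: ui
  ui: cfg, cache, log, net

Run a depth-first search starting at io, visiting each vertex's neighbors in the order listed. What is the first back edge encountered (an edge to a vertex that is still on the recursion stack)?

DFS from io (visiting each vertex's neighbors in the order listed); mark gray on enter, black on exit:
io gray
  ui gray
    cfg gray
      auth gray
      auth black
    cfg black
    cache gray
      cache→auth: auth black — skip
      log gray
        parser gray
          parser→auth: auth black — skip
          utils gray
            core gray
            core black
          utils black
          parser→core: core black — skip
        parser black
        log→core: core black — skip
      log black
    cache black
    ui→log: log black — skip
    net gray
      net→io: io is gray → back edge
First back edge: net → io.

net->io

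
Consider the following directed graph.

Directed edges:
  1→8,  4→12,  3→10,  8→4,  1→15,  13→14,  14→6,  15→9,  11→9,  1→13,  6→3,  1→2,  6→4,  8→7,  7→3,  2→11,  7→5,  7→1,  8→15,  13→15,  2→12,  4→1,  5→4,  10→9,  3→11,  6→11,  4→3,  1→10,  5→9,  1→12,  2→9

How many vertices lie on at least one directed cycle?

8

A vertex is on a directed cycle iff it belongs to a strongly connected component of size ≥ 2 (or has a self-loop).
The vertices on cycles are {1, 4, 5, 6, 7, 8, 13, 14} — 8 in total.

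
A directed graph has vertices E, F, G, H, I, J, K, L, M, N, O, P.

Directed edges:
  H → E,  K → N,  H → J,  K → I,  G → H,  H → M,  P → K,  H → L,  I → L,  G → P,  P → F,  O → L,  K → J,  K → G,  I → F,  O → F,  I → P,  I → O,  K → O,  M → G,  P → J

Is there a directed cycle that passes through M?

Yes

M is on a cycle iff M can reach itself via ≥1 edge.
M → G → H → M — yes.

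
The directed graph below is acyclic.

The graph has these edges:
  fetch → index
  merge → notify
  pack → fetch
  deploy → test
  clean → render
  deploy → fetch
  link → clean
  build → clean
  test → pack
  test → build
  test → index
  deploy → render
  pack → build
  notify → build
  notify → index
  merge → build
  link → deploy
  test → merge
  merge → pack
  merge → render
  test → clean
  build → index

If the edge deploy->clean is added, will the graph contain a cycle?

Adding deploy→clean creates a cycle iff clean can already reach deploy.
Explore from clean: no path reaches deploy. The graph stays acyclic.

No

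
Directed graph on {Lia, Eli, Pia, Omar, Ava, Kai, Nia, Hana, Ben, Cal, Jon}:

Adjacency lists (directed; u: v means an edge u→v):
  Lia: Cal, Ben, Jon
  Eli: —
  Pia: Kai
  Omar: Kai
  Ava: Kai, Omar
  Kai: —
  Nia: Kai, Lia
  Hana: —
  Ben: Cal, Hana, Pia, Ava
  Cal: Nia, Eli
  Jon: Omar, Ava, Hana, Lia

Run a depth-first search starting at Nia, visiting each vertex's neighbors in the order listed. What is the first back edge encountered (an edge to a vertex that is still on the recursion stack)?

Cal->Nia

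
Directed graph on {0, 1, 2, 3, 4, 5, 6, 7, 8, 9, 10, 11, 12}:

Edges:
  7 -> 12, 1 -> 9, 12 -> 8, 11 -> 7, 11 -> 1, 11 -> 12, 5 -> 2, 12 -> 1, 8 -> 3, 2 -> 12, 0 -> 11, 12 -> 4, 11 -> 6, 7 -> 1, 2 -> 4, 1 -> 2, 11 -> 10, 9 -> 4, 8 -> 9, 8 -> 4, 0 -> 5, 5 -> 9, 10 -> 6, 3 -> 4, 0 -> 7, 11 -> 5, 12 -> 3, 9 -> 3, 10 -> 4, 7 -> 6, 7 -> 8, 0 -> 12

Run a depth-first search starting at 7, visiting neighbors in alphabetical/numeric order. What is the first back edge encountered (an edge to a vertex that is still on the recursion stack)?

DFS from 7 (visiting neighbors in alphabetical/numeric order); mark gray on enter, black on exit:
7 gray
  1 gray
    2 gray
      4 gray
      4 black
      12 gray
        12→1: 1 is gray → back edge
First back edge: 12 → 1.

12->1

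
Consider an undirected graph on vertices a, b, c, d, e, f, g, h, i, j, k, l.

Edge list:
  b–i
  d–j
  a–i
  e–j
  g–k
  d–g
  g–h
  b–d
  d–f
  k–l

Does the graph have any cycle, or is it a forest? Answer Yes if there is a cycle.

No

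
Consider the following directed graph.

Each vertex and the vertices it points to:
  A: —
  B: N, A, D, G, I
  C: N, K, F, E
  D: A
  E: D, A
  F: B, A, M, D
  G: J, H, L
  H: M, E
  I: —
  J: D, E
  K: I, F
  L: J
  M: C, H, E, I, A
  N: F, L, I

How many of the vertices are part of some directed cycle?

A vertex is on a directed cycle iff it belongs to a strongly connected component of size ≥ 2 (or has a self-loop).
The vertices on cycles are {B, C, F, G, H, K, M, N} — 8 in total.

8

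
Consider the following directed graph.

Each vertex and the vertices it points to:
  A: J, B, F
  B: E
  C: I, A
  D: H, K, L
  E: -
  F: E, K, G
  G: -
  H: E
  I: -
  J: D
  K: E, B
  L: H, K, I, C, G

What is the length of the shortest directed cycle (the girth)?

5

For each vertex v, BFS finds the shortest path from v back to v.
The shortest such closed walk is L → C → A → J → D → L, length 5.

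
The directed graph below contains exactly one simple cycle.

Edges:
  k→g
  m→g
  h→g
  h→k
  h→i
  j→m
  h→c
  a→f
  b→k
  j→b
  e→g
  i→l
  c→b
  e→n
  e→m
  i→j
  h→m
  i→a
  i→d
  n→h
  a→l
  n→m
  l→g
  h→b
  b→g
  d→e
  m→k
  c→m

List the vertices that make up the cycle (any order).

d, e, h, i, n

DFS with gray/black marking from h:
h gray
  g gray
  g black
  m gray
    k gray
      k→g: g black — skip
    k black
    m→g: g black — skip
  m black
  c gray
    b gray
      b→g: g black — skip
      b→k: k black — skip
    b black
    c→m: m black — skip
  c black
  i gray
    j gray
      j→b: b black — skip
      j→m: m black — skip
    j black
    a gray
      l gray
        l→g: g black — skip
      l black
      f gray
      f black
    a black
    i→l: l black — skip
    d gray
      e gray
        n gray
          n→h: h is gray → back edge
Back edge closes the cycle h → i → d → e → n → h; its vertices are {d, e, h, i, n}.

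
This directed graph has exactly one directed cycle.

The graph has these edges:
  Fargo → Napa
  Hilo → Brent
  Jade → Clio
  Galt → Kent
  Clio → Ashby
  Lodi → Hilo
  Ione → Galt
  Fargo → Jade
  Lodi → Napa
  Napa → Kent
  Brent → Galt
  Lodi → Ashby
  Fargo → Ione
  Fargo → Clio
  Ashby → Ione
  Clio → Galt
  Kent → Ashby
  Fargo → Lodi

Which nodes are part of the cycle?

Galt, Ione, Kent, Ashby

DFS with gray/black marking from Kent:
Kent gray
  Ashby gray
    Ione gray
      Galt gray
        Galt→Kent: Kent is gray → back edge
Back edge closes the cycle Kent → Ashby → Ione → Galt → Kent; its vertices are {Galt, Ione, Kent, Ashby}.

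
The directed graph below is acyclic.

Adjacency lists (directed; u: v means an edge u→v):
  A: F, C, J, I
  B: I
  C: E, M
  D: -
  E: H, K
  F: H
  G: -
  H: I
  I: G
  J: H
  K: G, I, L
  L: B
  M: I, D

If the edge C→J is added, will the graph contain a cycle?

Adding C→J creates a cycle iff J can already reach C.
Explore from J: no path reaches C. The graph stays acyclic.

No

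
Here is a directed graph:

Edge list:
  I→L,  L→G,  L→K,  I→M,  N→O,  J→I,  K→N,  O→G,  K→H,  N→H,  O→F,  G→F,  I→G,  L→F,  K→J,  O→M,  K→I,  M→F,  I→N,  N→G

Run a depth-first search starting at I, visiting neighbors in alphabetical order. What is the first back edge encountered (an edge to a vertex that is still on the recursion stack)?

K->I

DFS from I (visiting neighbors in alphabetical order); mark gray on enter, black on exit:
I gray
  G gray
    F gray
    F black
  G black
  L gray
    L→F: F black — skip
    L→G: G black — skip
    K gray
      H gray
      H black
      K→I: I is gray → back edge
First back edge: K → I.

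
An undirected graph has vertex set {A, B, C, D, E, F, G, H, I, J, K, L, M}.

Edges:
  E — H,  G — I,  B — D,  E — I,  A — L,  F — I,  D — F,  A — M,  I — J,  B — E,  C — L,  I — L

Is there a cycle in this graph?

Yes

DFS, tracking each vertex's parent; an edge to a visited non-parent vertex closes a cycle.
Start from C:
visit C (parent –)
  visit L (parent C)
    visit I (parent L)
      visit E (parent I)
        visit B (parent E)
          visit D (parent B)
            visit F (parent D)
              F–D: parent, skip
              F–I: I visited and ≠ parent → cycle
Cycle: I – E – B – D – F – I.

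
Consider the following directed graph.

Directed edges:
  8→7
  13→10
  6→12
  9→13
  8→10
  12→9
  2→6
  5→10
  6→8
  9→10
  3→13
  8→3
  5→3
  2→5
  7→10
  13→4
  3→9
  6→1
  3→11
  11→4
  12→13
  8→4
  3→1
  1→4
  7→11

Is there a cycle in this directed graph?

No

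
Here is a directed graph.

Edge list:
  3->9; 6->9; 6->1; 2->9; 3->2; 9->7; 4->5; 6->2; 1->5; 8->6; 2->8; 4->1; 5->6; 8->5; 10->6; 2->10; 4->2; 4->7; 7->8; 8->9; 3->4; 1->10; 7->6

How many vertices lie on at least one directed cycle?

8

A vertex is on a directed cycle iff it belongs to a strongly connected component of size ≥ 2 (or has a self-loop).
The vertices on cycles are {1, 2, 5, 6, 7, 8, 9, 10} — 8 in total.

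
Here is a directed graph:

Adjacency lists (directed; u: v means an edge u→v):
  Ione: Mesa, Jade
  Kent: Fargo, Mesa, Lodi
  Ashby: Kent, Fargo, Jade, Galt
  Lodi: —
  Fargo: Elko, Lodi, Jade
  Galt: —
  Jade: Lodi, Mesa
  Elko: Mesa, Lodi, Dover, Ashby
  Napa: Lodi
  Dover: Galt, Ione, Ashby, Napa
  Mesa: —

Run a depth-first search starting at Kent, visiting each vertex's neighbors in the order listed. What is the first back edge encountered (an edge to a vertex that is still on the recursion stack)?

Ashby->Kent

DFS from Kent (visiting each vertex's neighbors in the order listed); mark gray on enter, black on exit:
Kent gray
  Fargo gray
    Elko gray
      Mesa gray
      Mesa black
      Lodi gray
      Lodi black
      Dover gray
        Galt gray
        Galt black
        Ione gray
          Ione→Mesa: Mesa black — skip
          Jade gray
            Jade→Lodi: Lodi black — skip
            Jade→Mesa: Mesa black — skip
          Jade black
        Ione black
        Ashby gray
          Ashby→Kent: Kent is gray → back edge
First back edge: Ashby → Kent.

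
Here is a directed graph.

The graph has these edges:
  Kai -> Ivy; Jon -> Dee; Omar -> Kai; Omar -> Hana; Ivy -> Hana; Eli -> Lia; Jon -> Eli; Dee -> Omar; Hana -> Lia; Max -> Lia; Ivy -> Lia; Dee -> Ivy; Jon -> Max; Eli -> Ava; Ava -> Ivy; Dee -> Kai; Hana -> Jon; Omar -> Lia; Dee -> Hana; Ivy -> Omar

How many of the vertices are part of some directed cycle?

A vertex is on a directed cycle iff it belongs to a strongly connected component of size ≥ 2 (or has a self-loop).
The vertices on cycles are {Ava, Dee, Eli, Ivy, Jon, Kai, Hana, Omar} — 8 in total.

8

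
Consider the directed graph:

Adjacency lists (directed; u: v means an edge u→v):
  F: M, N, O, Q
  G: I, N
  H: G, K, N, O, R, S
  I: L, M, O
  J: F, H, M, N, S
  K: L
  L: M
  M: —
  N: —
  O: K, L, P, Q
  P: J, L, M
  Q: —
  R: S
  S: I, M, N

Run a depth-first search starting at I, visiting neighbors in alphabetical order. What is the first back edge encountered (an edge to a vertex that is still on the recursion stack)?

F->O

DFS from I (visiting neighbors in alphabetical order); mark gray on enter, black on exit:
I gray
  L gray
    M gray
    M black
  L black
  I→M: M black — skip
  O gray
    K gray
      K→L: L black — skip
    K black
    O→L: L black — skip
    P gray
      J gray
        F gray
          F→M: M black — skip
          N gray
          N black
          F→O: O is gray → back edge
First back edge: F → O.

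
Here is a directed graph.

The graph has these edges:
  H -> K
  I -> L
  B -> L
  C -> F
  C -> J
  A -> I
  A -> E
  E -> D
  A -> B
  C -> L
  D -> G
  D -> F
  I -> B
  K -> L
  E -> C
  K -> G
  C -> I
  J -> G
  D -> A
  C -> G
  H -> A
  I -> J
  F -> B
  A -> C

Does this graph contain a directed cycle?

DFS with white/gray/black marking, starting from G:
G gray
G black
L gray
L black
J gray
  J→G: G black — skip
J black
I gray
  B gray
    B→L: L black — skip
  B black
  I→L: L black — skip
  I→J: J black — skip
I black
E gray
  C gray
    C→G: G black — skip
    C→J: J black — skip
    C→I: I black — skip
    C→L: L black — skip
    F gray
      F→B: B black — skip
    F black
  C black
  D gray
    A gray
      A→I: I black — skip
      A→E: E is gray → back edge
Back edge found, so a cycle exists: E → D → A → E.

Yes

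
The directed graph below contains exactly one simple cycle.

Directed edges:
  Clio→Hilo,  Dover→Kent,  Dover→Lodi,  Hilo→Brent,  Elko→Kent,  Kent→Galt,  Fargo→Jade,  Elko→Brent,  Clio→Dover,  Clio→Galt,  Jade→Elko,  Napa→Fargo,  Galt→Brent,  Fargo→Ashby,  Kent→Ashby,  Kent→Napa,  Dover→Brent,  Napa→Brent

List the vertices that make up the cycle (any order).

Elko, Jade, Kent, Napa, Fargo

DFS with gray/black marking from Kent:
Kent gray
  Napa gray
    Brent gray
    Brent black
    Fargo gray
      Ashby gray
      Ashby black
      Jade gray
        Elko gray
          Elko→Brent: Brent black — skip
          Elko→Kent: Kent is gray → back edge
Back edge closes the cycle Kent → Napa → Fargo → Jade → Elko → Kent; its vertices are {Elko, Jade, Kent, Napa, Fargo}.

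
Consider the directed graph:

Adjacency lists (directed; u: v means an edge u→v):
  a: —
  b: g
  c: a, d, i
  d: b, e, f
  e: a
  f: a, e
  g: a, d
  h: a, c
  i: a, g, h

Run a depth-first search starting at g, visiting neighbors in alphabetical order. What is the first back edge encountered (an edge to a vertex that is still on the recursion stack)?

DFS from g (visiting neighbors in alphabetical order); mark gray on enter, black on exit:
g gray
  a gray
  a black
  d gray
    b gray
      b→g: g is gray → back edge
First back edge: b → g.

b→g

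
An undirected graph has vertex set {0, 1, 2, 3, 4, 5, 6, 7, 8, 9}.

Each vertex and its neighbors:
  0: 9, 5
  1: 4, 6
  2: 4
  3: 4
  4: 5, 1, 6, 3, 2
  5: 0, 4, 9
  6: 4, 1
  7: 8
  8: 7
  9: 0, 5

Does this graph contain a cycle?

Yes

DFS, tracking each vertex's parent; an edge to a visited non-parent vertex closes a cycle.
Start from 9:
visit 9 (parent –)
  visit 0 (parent 9)
    0–9: parent, skip
    visit 5 (parent 0)
      5–0: parent, skip
      visit 4 (parent 5)
        4–5: parent, skip
        visit 1 (parent 4)
          1–4: parent, skip
          visit 6 (parent 1)
            6–4: 4 visited and ≠ parent → cycle
Cycle: 4 – 1 – 6 – 4.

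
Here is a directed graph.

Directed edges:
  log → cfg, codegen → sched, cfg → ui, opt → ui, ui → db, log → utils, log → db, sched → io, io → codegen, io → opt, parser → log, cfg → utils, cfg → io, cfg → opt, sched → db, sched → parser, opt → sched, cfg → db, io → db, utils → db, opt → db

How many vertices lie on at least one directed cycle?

7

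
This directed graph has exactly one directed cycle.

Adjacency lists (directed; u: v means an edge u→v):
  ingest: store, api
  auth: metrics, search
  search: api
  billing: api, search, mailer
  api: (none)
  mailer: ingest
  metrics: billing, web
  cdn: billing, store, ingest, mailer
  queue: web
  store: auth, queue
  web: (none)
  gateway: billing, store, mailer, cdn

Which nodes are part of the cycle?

DFS with gray/black marking from store:
store gray
  auth gray
    metrics gray
      billing gray
        api gray
        api black
        search gray
          search→api: api black — skip
        search black
        mailer gray
          ingest gray
            ingest→store: store is gray → back edge
Back edge closes the cycle store → auth → metrics → billing → mailer → ingest → store; its vertices are {auth, store, ingest, mailer, billing, metrics}.

auth, store, ingest, mailer, billing, metrics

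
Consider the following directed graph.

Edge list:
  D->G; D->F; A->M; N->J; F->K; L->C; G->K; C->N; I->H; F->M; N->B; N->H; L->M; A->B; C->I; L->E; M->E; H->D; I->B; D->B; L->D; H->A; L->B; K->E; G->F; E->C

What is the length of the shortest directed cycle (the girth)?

For each vertex v, BFS finds the shortest path from v back to v.
The shortest such closed walk is C → I → H → A → M → E → C, length 6.

6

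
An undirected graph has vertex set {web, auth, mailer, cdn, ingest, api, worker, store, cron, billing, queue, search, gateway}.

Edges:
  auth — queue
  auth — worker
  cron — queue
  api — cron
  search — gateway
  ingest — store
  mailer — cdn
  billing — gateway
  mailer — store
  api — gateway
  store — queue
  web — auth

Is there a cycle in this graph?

No

DFS, tracking each vertex's parent; an edge to a visited non-parent vertex closes a cycle.
Start from mailer:
visit mailer (parent –)
  visit store (parent mailer)
    store–mailer: parent, skip
    visit queue (parent store)
      visit auth (parent queue)
        auth–queue: parent, skip
        visit worker (parent auth)
          worker–auth: parent, skip
        visit web (parent auth)
          web–auth: parent, skip
      queue–store: parent, skip
      visit cron (parent queue)
        cron–queue: parent, skip
        visit api (parent cron)
          visit gateway (parent api)
            visit billing (parent gateway)
              billing–gateway: parent, skip
            gateway–api: parent, skip
            visit search (parent gateway)
              search–gateway: parent, skip
          api–cron: parent, skip
    visit ingest (parent store)
      ingest–store: parent, skip
  visit cdn (parent mailer)
    cdn–mailer: parent, skip
No non-parent visited neighbor found — the graph is a forest.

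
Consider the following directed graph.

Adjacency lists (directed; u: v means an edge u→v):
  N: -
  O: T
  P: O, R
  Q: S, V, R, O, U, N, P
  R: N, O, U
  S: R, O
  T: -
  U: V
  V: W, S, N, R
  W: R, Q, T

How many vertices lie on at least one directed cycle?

7

A vertex is on a directed cycle iff it belongs to a strongly connected component of size ≥ 2 (or has a self-loop).
The vertices on cycles are {P, Q, R, S, U, V, W} — 7 in total.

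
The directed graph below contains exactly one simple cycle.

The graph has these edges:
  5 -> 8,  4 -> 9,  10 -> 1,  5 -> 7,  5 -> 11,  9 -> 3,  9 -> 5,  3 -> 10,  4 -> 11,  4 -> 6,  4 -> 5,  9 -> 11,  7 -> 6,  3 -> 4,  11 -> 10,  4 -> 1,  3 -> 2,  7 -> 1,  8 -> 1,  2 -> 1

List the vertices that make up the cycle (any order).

3, 4, 9

DFS with gray/black marking from 3:
3 gray
  4 gray
    11 gray
      10 gray
        1 gray
        1 black
      10 black
    11 black
    6 gray
    6 black
    5 gray
      8 gray
        8→1: 1 black — skip
      8 black
      7 gray
        7→1: 1 black — skip
        7→6: 6 black — skip
      7 black
      5→11: 11 black — skip
    5 black
    4→1: 1 black — skip
    9 gray
      9→5: 5 black — skip
      9→11: 11 black — skip
      9→3: 3 is gray → back edge
Back edge closes the cycle 3 → 4 → 9 → 3; its vertices are {3, 4, 9}.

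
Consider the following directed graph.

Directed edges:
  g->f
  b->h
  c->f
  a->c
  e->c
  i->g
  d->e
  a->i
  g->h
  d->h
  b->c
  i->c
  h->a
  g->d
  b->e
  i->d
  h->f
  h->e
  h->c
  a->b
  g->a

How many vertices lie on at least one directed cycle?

6

A vertex is on a directed cycle iff it belongs to a strongly connected component of size ≥ 2 (or has a self-loop).
The vertices on cycles are {a, b, d, g, h, i} — 6 in total.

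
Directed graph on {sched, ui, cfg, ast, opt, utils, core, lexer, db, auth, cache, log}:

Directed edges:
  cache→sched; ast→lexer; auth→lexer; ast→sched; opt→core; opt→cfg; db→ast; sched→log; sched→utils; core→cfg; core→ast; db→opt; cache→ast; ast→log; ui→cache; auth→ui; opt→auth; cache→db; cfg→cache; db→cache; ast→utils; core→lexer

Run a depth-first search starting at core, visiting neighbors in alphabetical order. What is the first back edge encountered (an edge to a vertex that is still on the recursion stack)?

DFS from core (visiting neighbors in alphabetical order); mark gray on enter, black on exit:
core gray
  ast gray
    lexer gray
    lexer black
    log gray
    log black
    sched gray
      sched→log: log black — skip
      utils gray
      utils black
    sched black
    ast→utils: utils black — skip
  ast black
  cfg gray
    cache gray
      cache→ast: ast black — skip
      db gray
        db→ast: ast black — skip
        db→cache: cache is gray → back edge
First back edge: db → cache.

db→cache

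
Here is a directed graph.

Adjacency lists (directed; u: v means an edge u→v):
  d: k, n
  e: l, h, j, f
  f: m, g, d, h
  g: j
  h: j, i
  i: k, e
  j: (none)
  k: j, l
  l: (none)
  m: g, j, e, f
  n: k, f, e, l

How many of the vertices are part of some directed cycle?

7

A vertex is on a directed cycle iff it belongs to a strongly connected component of size ≥ 2 (or has a self-loop).
The vertices on cycles are {d, e, f, h, i, m, n} — 7 in total.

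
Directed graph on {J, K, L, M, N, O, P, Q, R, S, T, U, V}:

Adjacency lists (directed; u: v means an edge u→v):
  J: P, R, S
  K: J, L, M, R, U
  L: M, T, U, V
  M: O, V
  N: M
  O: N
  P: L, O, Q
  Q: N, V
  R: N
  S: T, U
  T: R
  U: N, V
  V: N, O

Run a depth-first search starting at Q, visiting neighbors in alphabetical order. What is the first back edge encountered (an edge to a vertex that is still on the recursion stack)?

DFS from Q (visiting neighbors in alphabetical order); mark gray on enter, black on exit:
Q gray
  N gray
    M gray
      O gray
        O→N: N is gray → back edge
First back edge: O → N.

O→N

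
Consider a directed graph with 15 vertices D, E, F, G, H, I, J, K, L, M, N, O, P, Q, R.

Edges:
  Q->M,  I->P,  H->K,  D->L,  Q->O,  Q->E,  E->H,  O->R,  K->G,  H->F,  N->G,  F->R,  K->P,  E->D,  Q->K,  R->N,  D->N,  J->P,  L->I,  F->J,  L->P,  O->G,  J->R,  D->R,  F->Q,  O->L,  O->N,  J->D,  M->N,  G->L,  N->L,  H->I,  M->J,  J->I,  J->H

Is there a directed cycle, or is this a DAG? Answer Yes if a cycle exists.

Yes

DFS with white/gray/black marking, starting from D:
D gray
  R gray
    N gray
      L gray
        P gray
        P black
        I gray
          I→P: P black — skip
        I black
      L black
      G gray
        G→L: L black — skip
      G black
    N black
  R black
  D→L: L black — skip
  D→N: N black — skip
D black
E gray
  H gray
    H→I: I black — skip
    K gray
      K→P: P black — skip
      K→G: G black — skip
    K black
    F gray
      J gray
        J→D: D black — skip
        J→P: P black — skip
        J→H: H is gray → back edge
Back edge found, so a cycle exists: H → F → J → H.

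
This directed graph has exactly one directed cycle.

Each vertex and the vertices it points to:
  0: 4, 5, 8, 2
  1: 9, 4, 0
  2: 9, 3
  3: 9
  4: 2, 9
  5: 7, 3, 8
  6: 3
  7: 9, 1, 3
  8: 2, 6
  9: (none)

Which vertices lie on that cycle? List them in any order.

DFS with gray/black marking from 1:
1 gray
  9 gray
  9 black
  4 gray
    2 gray
      2→9: 9 black — skip
      3 gray
        3→9: 9 black — skip
      3 black
    2 black
    4→9: 9 black — skip
  4 black
  0 gray
    0→4: 4 black — skip
    5 gray
      7 gray
        7→9: 9 black — skip
        7→1: 1 is gray → back edge
Back edge closes the cycle 1 → 0 → 5 → 7 → 1; its vertices are {0, 1, 5, 7}.

0, 1, 5, 7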